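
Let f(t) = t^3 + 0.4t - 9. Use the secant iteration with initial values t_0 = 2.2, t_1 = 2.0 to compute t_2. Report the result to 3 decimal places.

2.015

f(2.2) = 2.52800, f(2.0) = -0.20000
t_2 = 2.00000 − (-0.20000)·(2.00000 − 2.20000) / (-0.20000 − 2.52800) = 2.00000 − (0.04000)/(-2.72800) = 2.01466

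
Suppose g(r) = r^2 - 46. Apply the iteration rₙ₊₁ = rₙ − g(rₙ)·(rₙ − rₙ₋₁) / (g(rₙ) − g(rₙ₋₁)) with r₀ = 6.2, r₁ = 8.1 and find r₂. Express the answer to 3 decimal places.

g(6.2) = -7.56000, g(8.1) = 19.61000
r₂ = 8.10000 − 19.61000·(8.10000 − 6.20000) / (19.61000 − (-7.56000)) = 8.10000 − (37.25900)/(27.17000) = 6.72867

6.729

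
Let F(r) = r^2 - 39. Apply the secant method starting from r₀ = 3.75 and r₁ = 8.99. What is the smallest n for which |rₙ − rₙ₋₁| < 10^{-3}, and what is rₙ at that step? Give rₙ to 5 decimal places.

F(3.75) = -24.9375000, F(8.99) = 41.8201000
r₂ = 8.9900000 − 41.8201000·(5.2400000)/(66.7576000) = 5.7074176;  |Δ| = 3.2825824
F(5.7074176) = -6.4253845
r₃ = 5.7074176 − (-6.4253845)·(-3.2825824)/(-48.2454845) = 6.1445954;  |Δ| = 0.4371778
F(6.1445954) = -1.2439477
r₄ = 6.1445954 − (-1.2439477)·(0.4371778)/(5.1814368) = 6.2495520;  |Δ| = 0.1049567
F(6.2495520) = 0.0569006
r₅ = 6.2495520 − 0.0569006·(0.1049567)/(1.3008483) = 6.2449611;  |Δ| = 0.0045909
F(6.2449611) = -0.0004608
r₆ = 6.2449611 − (-0.0004608)·(-0.0045909)/(-0.0573614) = 6.2449980;  |Δ| = 0.0000369
|r₆ − r₅| = 0.0000369 < 10^{-3}

n = 6, rₙ = 6.24500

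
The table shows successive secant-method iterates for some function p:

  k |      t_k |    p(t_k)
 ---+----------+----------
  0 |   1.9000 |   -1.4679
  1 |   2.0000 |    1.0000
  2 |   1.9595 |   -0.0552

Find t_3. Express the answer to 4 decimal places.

1.9616

t_3 = 1.9595 − (-0.0552)·(1.9595 − 2.0000) / (-0.0552 − 1.0000)
   = 1.9595 − (0.002236)/(-1.055200) = 1.961619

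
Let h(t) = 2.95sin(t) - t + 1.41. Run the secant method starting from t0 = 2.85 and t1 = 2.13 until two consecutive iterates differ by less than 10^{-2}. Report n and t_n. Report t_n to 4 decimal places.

n = 4, t_n = 2.6920

h(2.85) = -0.591940, h(2.13) = 1.780650
t2 = 2.130000 − 1.780650·(-0.720000)/(2.372589) = 2.670366;  |Δ| = 0.540366
h(2.670366) = 0.078872
t3 = 2.670366 − 0.078872·(0.540366)/(-1.701777) = 2.695411;  |Δ| = 0.025044
h(2.695411) = -0.012414
t4 = 2.695411 − (-0.012414)·(0.025044)/(-0.091286) = 2.692005;  |Δ| = 0.003406
|t4 − t3| = 0.003406 < 10^{-2}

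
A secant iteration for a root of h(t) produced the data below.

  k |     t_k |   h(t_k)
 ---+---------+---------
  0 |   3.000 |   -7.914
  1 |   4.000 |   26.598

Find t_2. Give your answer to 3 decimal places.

3.229

t_2 = 4.000 − 26.598·(4.000 − 3.000) / (26.598 − (-7.914))
   = 4.000 − (26.59800)/(34.51200) = 3.22931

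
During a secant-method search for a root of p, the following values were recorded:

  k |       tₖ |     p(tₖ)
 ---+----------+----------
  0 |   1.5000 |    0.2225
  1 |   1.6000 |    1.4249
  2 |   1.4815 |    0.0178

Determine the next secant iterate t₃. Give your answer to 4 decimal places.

t₃ = 1.4815 − 0.0178·(1.4815 − 1.6000) / (0.0178 − 1.4249)
   = 1.4815 − (-0.002109)/(-1.407100) = 1.480001

1.4800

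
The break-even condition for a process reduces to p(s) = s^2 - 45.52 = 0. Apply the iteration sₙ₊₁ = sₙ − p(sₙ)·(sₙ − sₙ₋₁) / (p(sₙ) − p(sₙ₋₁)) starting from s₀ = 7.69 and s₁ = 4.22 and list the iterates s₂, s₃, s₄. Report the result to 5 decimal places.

p(7.69) = 13.6161000, p(4.22) = -27.7116000
s₂ = 4.2200000 − (-27.7116000)·(4.2200000 − 7.6900000) / (-27.7116000 − 13.6161000) = 4.2200000 − (96.1592520)/(-41.3277000) = 6.5467506
p(6.5467506) = -2.6600562
s₃ = 6.5467506 − (-2.6600562)·(6.5467506 − 4.2200000) / (-2.6600562 − (-27.7116000)) = 6.5467506 − (-6.1892874)/(25.0515438) = 6.7938127
p(6.7938127) = 0.6358916
s₄ = 6.7938127 − 0.6358916·(6.7938127 − 6.5467506) / (0.6358916 − (-2.6600562)) = 6.7938127 − (0.1571047)/(3.2959478) = 6.7461467

6.54675, 6.79381, 6.74615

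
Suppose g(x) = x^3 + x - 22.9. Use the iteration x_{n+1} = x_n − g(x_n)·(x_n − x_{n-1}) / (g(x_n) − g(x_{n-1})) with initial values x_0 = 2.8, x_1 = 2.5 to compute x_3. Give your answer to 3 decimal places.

2.723

g(2.8) = 1.85200, g(2.5) = -4.77500
x_2 = 2.50000 − (-4.77500)·(2.50000 − 2.80000) / (-4.77500 − 1.85200) = 2.50000 − (1.43250)/(-6.62700) = 2.71616
g(2.71616) = -0.14527
x_3 = 2.71616 − (-0.14527)·(2.71616 − 2.50000) / (-0.14527 − (-4.77500)) = 2.71616 − (-0.03140)/(4.62973) = 2.72294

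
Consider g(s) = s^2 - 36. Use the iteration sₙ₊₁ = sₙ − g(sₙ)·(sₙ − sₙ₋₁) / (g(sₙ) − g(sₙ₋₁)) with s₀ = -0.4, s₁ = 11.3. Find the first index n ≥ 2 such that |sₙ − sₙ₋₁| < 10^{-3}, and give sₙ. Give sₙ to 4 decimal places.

g(-0.4) = -35.840000, g(11.3) = 91.690000
s₂ = 11.300000 − 91.690000·(11.700000)/(127.530000) = 2.888073;  |Δ| = 8.411927
g(2.888073) = -27.659032
s₃ = 2.888073 − (-27.659032)·(-8.411927)/(-119.349032) = 4.837530;  |Δ| = 1.949457
g(4.837530) = -12.598304
s₄ = 4.837530 − (-12.598304)·(1.949457)/(15.060728) = 6.468251;  |Δ| = 1.630721
g(6.468251) = 5.838271
s₅ = 6.468251 − 5.838271·(1.630721)/(18.436576) = 5.951854;  |Δ| = 0.516397
g(5.951854) = -0.575434
s₆ = 5.951854 − (-0.575434)·(-0.516397)/(-6.413705) = 5.998185;  |Δ| = 0.046331
g(5.998185) = -0.021779
s₇ = 5.998185 − (-0.021779)·(0.046331)/(0.553655) = 6.000007;  |Δ| = 0.001822
g(6.000007) = 0.000088
s₈ = 6.000007 − 0.000088·(0.001822)/(0.021866) = 6.000000;  |Δ| = 0.000007
|s₈ − s₇| = 0.000007 < 10^{-3}

n = 8, sₙ = 6.0000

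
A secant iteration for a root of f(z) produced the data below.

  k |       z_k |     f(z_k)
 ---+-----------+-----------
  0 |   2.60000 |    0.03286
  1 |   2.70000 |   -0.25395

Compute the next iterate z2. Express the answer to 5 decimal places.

2.61146

z2 = 2.70000 − (-0.25395)·(2.70000 − 2.60000) / (-0.25395 − 0.03286)
   = 2.70000 − (-0.0253950)/(-0.2868100) = 2.6114571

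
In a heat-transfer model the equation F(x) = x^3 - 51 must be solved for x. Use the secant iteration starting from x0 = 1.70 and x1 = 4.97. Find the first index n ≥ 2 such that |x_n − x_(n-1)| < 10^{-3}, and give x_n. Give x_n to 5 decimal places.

F(1.70) = -46.0870000, F(4.97) = 71.7634730
x2 = 4.9700000 − 71.7634730·(3.2700000)/(117.8504730) = 2.9787771;  |Δ| = 1.9912229
F(2.9787771) = -24.5689733
x3 = 2.9787771 − (-24.5689733)·(-1.9912229)/(-96.3324463) = 3.4866258;  |Δ| = 0.5078486
F(3.4866258) = -8.6146273
x4 = 3.4866258 − (-8.6146273)·(0.5078486)/(15.9543460) = 3.7608411;  |Δ| = 0.2742154
F(3.7608411) = 2.1930585
x5 = 3.7608411 − 2.1930585·(0.2742154)/(10.8076858) = 3.7051983;  |Δ| = 0.0556428
F(3.7051983) = -0.1332063
x6 = 3.7051983 − (-0.1332063)·(-0.0556428)/(-2.3262648) = 3.7083845;  |Δ| = 0.0031862
F(3.7083845) = -0.0018677
x7 = 3.7083845 − (-0.0018677)·(0.0031862)/(0.1313386) = 3.7084298;  |Δ| = 0.0000453
|x7 − x6| = 0.0000453 < 10^{-3}

n = 7, x_n = 3.70843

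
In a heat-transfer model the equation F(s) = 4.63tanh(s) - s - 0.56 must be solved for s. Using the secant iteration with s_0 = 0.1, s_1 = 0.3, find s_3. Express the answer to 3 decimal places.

F(0.1) = -0.19854, F(0.3) = 0.48878
s_2 = 0.30000 − 0.48878·(0.30000 − 0.10000) / (0.48878 − (-0.19854)) = 0.30000 − (0.09776)/(0.68731) = 0.15777
F(0.15777) = 0.00671
s_3 = 0.15777 − 0.00671·(0.15777 − 0.30000) / (0.00671 − 0.48878) = 0.15777 − (-0.00095)/(-0.48207) = 0.15579

0.156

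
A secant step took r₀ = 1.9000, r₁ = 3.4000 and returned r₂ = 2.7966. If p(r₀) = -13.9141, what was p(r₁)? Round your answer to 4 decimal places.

9.3640

The secant line through (1.9000, -13.9141) and (3.4000, p(r₁)) crosses zero at r₂ = 2.7966.
So (1.9000, -13.9141), (3.4000, p(r₁)), (2.7966, 0) are collinear:
p(r₁) = -13.9141 · (3.4000 − 2.7966) / (1.9000 − 2.7966) = -13.9141 · (0.603400)/(-0.896600) = 9.364006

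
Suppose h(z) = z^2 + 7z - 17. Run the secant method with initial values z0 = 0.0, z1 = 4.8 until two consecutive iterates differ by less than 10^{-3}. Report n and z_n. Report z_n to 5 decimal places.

n = 6, z_n = 1.90833

h(0.0) = -17.0000000, h(4.8) = 39.6400000
z2 = 4.8000000 − 39.6400000·(4.8000000)/(56.6400000) = 1.4406780;  |Δ| = 3.3593220
h(1.4406780) = -4.8397012
z3 = 1.4406780 − (-4.8397012)·(-3.3593220)/(-44.4797012) = 1.8061956;  |Δ| = 0.3655176
h(1.8061956) = -1.0942883
z4 = 1.8061956 − (-1.0942883)·(0.3655176)/(3.7454129) = 1.9129880;  |Δ| = 0.1067924
h(1.9129880) = 0.0504391
z5 = 1.9129880 − 0.0504391·(0.1067924)/(1.1447274) = 1.9082825;  |Δ| = 0.0047055
h(1.9082825) = -0.0004804
z6 = 1.9082825 − (-0.0004804)·(-0.0047055)/(-0.0509195) = 1.9083269;  |Δ| = 0.0000444
|z6 − z5| = 0.0000444 < 10^{-3}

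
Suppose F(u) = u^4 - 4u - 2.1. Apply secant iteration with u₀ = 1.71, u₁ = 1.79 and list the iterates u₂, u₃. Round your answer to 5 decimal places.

1.73233, 1.73365

F(1.71) = -0.3896392, F(1.79) = 1.0062568
u₂ = 1.7900000 − 1.0062568·(1.7900000 − 1.7100000) / (1.0062568 − (-0.3896392)) = 1.7900000 − (0.0805005)/(1.3958960) = 1.7323306
F(1.7323306) = -0.0235063
u₃ = 1.7323306 − (-0.0235063)·(1.7323306 − 1.7900000) / (-0.0235063 − 1.0062568) = 1.7323306 − (0.0013556)/(-1.0297631) = 1.7336470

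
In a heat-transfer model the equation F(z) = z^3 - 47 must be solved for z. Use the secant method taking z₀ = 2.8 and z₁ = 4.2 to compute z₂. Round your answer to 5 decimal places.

F(2.8) = -25.0480000, F(4.2) = 27.0880000
z₂ = 4.2000000 − 27.0880000·(4.2000000 − 2.8000000) / (27.0880000 − (-25.0480000)) = 4.2000000 − (37.9232000)/(52.1360000) = 3.4726101

3.47261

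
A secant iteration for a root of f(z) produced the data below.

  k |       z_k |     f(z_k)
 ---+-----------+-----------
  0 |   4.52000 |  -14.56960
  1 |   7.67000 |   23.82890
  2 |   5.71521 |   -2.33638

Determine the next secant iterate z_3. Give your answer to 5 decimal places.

5.88976

z_3 = 5.71521 − (-2.33638)·(5.71521 − 7.67000) / (-2.33638 − 23.82890)
   = 5.71521 − (4.5671323)/(-26.1652800) = 5.8897593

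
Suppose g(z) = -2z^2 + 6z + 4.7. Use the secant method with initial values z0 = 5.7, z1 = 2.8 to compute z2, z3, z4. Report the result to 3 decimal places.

3.329, 3.730, 3.638

g(5.7) = -26.08000, g(2.8) = 5.82000
z2 = 2.80000 − 5.82000·(2.80000 − 5.70000) / (5.82000 − (-26.08000)) = 2.80000 − (-16.87800)/(31.90000) = 3.32909
g(3.32909) = 2.50885
z3 = 3.32909 − 2.50885·(3.32909 − 2.80000) / (2.50885 − 5.82000) = 3.32909 − (1.32741)/(-3.31115) = 3.72998
g(3.72998) = -0.74564
z4 = 3.72998 − (-0.74564)·(3.72998 − 3.32909) / (-0.74564 − 2.50885) = 3.72998 − (-0.29892)/(-3.25450) = 3.63813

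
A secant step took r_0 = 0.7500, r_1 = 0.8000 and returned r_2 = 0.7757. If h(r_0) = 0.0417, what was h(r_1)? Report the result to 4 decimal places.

-0.0394

The secant line through (0.7500, 0.0417) and (0.8000, h(r_1)) crosses zero at r_2 = 0.7757.
So (0.7500, 0.0417), (0.8000, h(r_1)), (0.7757, 0) are collinear:
h(r_1) = 0.0417 · (0.8000 − 0.7757) / (0.7500 − 0.7757) = 0.0417 · (0.024300)/(-0.025700) = -0.039428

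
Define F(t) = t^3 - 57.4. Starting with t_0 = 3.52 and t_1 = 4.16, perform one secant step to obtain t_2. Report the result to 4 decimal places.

F(3.52) = -13.785792, F(4.16) = 14.591296
t_2 = 4.160000 − 14.591296·(4.160000 − 3.520000) / (14.591296 − (-13.785792)) = 4.160000 − (9.338429)/(28.377088) = 3.830917

3.8309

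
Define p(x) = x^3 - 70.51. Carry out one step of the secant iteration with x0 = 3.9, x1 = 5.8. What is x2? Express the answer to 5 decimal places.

p(3.9) = -11.1910000, p(5.8) = 124.6020000
x2 = 5.8000000 − 124.6020000·(5.8000000 − 3.9000000) / (124.6020000 − (-11.1910000)) = 5.8000000 − (236.7438000)/(135.7930000) = 4.0565832

4.05658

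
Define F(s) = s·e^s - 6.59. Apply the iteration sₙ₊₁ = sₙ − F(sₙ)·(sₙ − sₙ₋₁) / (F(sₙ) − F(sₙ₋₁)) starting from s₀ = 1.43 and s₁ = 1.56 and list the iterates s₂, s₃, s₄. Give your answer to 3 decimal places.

1.485, 1.488, 1.488

F(1.43) = -0.61446, F(1.56) = 0.83376
s₂ = 1.56000 − 0.83376·(1.56000 − 1.43000) / (0.83376 − (-0.61446)) = 1.56000 − (0.10839)/(1.44822) = 1.48516
F(1.48516) = -0.03205
s₃ = 1.48516 − (-0.03205)·(1.48516 − 1.56000) / (-0.03205 − 0.83376) = 1.48516 − (0.00240)/(-0.86581) = 1.48793
F(1.48793) = -0.00159
s₄ = 1.48793 − (-0.00159)·(1.48793 − 1.48516) / (-0.00159 − (-0.03205)) = 1.48793 − (0.00000)/(0.03046) = 1.48807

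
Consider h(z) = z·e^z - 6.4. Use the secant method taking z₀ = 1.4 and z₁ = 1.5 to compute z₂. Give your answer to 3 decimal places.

1.469

h(1.4) = -0.72272, h(1.5) = 0.32253
z₂ = 1.50000 − 0.32253·(1.50000 − 1.40000) / (0.32253 − (-0.72272)) = 1.50000 − (0.03225)/(1.04525) = 1.46914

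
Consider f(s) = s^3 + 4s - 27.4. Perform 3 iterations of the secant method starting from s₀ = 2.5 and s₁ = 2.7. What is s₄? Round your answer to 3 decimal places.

2.576

f(2.5) = -1.77500, f(2.7) = 3.08300
s₂ = 2.70000 − 3.08300·(2.70000 − 2.50000) / (3.08300 − (-1.77500)) = 2.70000 − (0.61660)/(4.85800) = 2.57308
f(2.57308) = -0.07210
s₃ = 2.57308 − (-0.07210)·(2.57308 − 2.70000) / (-0.07210 − 3.08300) = 2.57308 − (0.00915)/(-3.15510) = 2.57598
f(2.57598) = -0.00282
s₄ = 2.57598 − (-0.00282)·(2.57598 − 2.57308) / (-0.00282 − (-0.07210)) = 2.57598 − (-0.00001)/(0.06927) = 2.57609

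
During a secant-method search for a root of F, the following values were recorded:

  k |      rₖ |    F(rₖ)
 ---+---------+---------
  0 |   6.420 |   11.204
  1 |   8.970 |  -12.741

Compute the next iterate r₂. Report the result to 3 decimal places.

7.613

r₂ = 8.970 − (-12.741)·(8.970 − 6.420) / (-12.741 − 11.204)
   = 8.970 − (-32.48955)/(-23.94500) = 7.61316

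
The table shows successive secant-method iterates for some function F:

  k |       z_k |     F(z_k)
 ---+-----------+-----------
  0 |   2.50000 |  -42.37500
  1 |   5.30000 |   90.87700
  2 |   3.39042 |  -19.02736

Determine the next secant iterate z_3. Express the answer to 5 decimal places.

3.72102

z_3 = 3.39042 − (-19.02736)·(3.39042 − 5.30000) / (-19.02736 − 90.87700)
   = 3.39042 − (36.3342661)/(-109.9043600) = 3.7210190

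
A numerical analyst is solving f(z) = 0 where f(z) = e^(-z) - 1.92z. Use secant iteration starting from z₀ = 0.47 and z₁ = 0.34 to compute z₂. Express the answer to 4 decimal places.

f(0.47) = -0.277398, f(0.34) = 0.058970
z₂ = 0.340000 − 0.058970·(0.340000 − 0.470000) / (0.058970 − (-0.277398)) = 0.340000 − (-0.007666)/(0.336368) = 0.362791

0.3628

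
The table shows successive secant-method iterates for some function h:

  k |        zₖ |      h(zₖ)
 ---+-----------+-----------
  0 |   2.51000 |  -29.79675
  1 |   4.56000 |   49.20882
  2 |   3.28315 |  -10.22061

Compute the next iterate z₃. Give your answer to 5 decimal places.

z₃ = 3.28315 − (-10.22061)·(3.28315 − 4.56000) / (-10.22061 − 49.20882)
   = 3.28315 − (13.0501859)/(-59.4294300) = 3.5027413

3.50274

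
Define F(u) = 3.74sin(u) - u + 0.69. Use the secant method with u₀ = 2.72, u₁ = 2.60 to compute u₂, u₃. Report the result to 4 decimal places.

F(2.72) = -0.499539, F(2.60) = 0.017975
u₂ = 2.600000 − 0.017975·(2.600000 − 2.720000) / (0.017975 − (-0.499539)) = 2.600000 − (-0.002157)/(0.517514) = 2.604168
F(2.604168) = 0.000433
u₃ = 2.604168 − 0.000433·(2.604168 − 2.600000) / (0.000433 − 0.017975) = 2.604168 − (0.000002)/(-0.017542) = 2.604271

2.6042, 2.6043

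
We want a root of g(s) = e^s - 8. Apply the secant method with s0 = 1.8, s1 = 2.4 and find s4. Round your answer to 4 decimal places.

g(1.8) = -1.950353, g(2.4) = 3.023176
s2 = 2.400000 − 3.023176·(2.400000 − 1.800000) / (3.023176 − (-1.950353)) = 2.400000 − (1.813906)/(4.973529) = 2.035288
g(2.035288) = -0.345544
s3 = 2.035288 − (-0.345544)·(2.035288 − 2.400000) / (-0.345544 − 3.023176) = 2.035288 − (0.126024)/(-3.368720) = 2.072698
g(2.072698) = -0.053767
s4 = 2.072698 − (-0.053767)·(2.072698 − 2.035288) / (-0.053767 − (-0.345544)) = 2.072698 − (-0.002011)/(0.291777) = 2.079592

2.0796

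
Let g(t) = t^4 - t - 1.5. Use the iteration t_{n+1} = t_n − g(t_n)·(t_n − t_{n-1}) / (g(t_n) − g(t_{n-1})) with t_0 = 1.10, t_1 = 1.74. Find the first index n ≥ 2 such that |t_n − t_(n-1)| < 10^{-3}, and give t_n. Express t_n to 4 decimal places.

g(1.10) = -1.135900, g(1.74) = 5.926362
t_2 = 1.740000 − 5.926362·(0.640000)/(7.062262) = 1.202938;  |Δ| = 0.537062
g(1.202938) = -0.608955
t_3 = 1.202938 − (-0.608955)·(-0.537062)/(-6.535317) = 1.252981;  |Δ| = 0.050043
g(1.252981) = -0.288202
t_4 = 1.252981 − (-0.288202)·(0.050043)/(0.320753) = 1.297945;  |Δ| = 0.044964
g(1.297945) = 0.040142
t_5 = 1.297945 − 0.040142·(0.044964)/(0.328343) = 1.292448;  |Δ| = 0.005497
g(1.292448) = -0.002137
t_6 = 1.292448 − (-0.002137)·(-0.005497)/(-0.042278) = 1.292726;  |Δ| = 0.000278
|t_6 − t_5| = 0.000278 < 10^{-3}

n = 6, t_n = 1.2927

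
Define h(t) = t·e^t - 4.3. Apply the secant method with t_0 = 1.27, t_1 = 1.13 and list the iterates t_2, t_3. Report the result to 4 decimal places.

h(1.27) = 0.222283, h(1.13) = -0.801908
t_2 = 1.130000 − (-0.801908)·(1.130000 − 1.270000) / (-0.801908 − 0.222283) = 1.130000 − (0.112267)/(-1.024191) = 1.239615
h(1.239615) = -0.018015
t_3 = 1.239615 − (-0.018015)·(1.239615 − 1.130000) / (-0.018015 − (-0.801908)) = 1.239615 − (-0.001975)/(0.783893) = 1.242135

1.2396, 1.2421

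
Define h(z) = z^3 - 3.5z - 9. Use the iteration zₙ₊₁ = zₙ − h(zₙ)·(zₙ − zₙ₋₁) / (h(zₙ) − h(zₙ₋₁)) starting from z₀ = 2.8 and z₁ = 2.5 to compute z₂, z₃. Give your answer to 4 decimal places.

2.6208, 2.6314

h(2.8) = 3.152000, h(2.5) = -2.125000
z₂ = 2.500000 − (-2.125000)·(2.500000 − 2.800000) / (-2.125000 − 3.152000) = 2.500000 − (0.637500)/(-5.277000) = 2.620807
h(2.620807) = -0.171468
z₃ = 2.620807 − (-0.171468)·(2.620807 − 2.500000) / (-0.171468 − (-2.125000)) = 2.620807 − (-0.020715)/(1.953532) = 2.631411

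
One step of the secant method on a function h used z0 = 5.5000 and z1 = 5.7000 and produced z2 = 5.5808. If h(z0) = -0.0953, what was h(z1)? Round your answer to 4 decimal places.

0.1406

The secant line through (5.5000, -0.0953) and (5.7000, h(z1)) crosses zero at z2 = 5.5808.
So (5.5000, -0.0953), (5.7000, h(z1)), (5.5808, 0) are collinear:
h(z1) = -0.0953 · (5.7000 − 5.5808) / (5.5000 − 5.5808) = -0.0953 · (0.119200)/(-0.080800) = 0.140591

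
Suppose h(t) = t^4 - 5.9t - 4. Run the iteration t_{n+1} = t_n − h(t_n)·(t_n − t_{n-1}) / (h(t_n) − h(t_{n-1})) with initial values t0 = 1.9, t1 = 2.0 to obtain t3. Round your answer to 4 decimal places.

h(1.9) = -2.177900, h(2.0) = 0.200000
t2 = 2.000000 − 0.200000·(2.000000 − 1.900000) / (0.200000 − (-2.177900)) = 2.000000 − (0.020000)/(2.377900) = 1.991589
h(1.991589) = -0.017828
t3 = 1.991589 − (-0.017828)·(1.991589 − 2.000000) / (-0.017828 − 0.200000) = 1.991589 − (0.000150)/(-0.217828) = 1.992278

1.9923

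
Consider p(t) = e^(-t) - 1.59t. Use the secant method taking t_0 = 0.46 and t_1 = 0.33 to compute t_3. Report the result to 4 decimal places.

p(0.46) = -0.100116, p(0.33) = 0.194224
t_2 = 0.330000 − 0.194224·(0.330000 − 0.460000) / (0.194224 − (-0.100116)) = 0.330000 − (-0.025249)/(0.294340) = 0.415782
p(0.415782) = -0.001269
t_3 = 0.415782 − (-0.001269)·(0.415782 − 0.330000) / (-0.001269 − 0.194224) = 0.415782 − (-0.000109)/(-0.195493) = 0.415225

0.4152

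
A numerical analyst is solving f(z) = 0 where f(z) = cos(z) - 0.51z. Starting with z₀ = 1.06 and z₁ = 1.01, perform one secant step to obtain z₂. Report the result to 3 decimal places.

1.022

f(1.06) = -0.05173, f(1.01) = 0.01676
z₂ = 1.01000 − 0.01676·(1.01000 − 1.06000) / (0.01676 − (-0.05173)) = 1.01000 − (-0.00084)/(0.06849) = 1.02224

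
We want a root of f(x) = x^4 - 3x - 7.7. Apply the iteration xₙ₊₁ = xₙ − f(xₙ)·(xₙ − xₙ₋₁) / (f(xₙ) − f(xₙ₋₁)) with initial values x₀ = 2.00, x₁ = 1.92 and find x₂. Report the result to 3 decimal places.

f(2.00) = 2.30000, f(1.92) = 0.12954
x₂ = 1.92000 − 0.12954·(1.92000 − 2.00000) / (0.12954 − 2.30000) = 1.92000 − (-0.01036)/(-2.17046) = 1.91523

1.915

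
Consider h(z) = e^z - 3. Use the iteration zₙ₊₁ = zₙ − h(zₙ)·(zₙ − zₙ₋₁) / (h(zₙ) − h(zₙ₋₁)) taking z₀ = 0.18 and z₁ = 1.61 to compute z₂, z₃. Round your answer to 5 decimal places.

h(0.18) = -1.8027826, h(1.61) = 2.0028112
z₂ = 1.6100000 − 2.0028112·(1.6100000 − 0.1800000) / (2.0028112 − (-1.8027826)) = 1.6100000 − (2.8640201)/(3.8055939) = 0.8574184
h(0.8574184) = -0.6429323
z₃ = 0.8574184 − (-0.6429323)·(0.8574184 − 1.6100000) / (-0.6429323 − 2.0028112) = 0.8574184 − (0.4838590)/(-2.6457435) = 1.0403004

0.85742, 1.04030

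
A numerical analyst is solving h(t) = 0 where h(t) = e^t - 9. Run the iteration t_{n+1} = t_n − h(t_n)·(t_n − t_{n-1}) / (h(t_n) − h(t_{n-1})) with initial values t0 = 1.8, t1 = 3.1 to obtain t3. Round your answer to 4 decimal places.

2.1347

h(1.8) = -2.950353, h(3.1) = 13.197951
t2 = 3.100000 − 13.197951·(3.100000 − 1.800000) / (13.197951 − (-2.950353)) = 3.100000 − (17.157337)/(16.148304) = 2.037515
h(2.037515) = -1.328481
t3 = 2.037515 − (-1.328481)·(2.037515 − 3.100000) / (-1.328481 − 13.197951) = 2.037515 − (1.411492)/(-14.526432) = 2.134682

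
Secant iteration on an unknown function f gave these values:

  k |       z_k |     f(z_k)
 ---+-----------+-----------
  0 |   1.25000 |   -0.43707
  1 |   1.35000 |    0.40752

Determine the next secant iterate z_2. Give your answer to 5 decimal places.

z_2 = 1.35000 − 0.40752·(1.35000 − 1.25000) / (0.40752 − (-0.43707))
   = 1.35000 − (0.0407520)/(0.8445900) = 1.3017494

1.30175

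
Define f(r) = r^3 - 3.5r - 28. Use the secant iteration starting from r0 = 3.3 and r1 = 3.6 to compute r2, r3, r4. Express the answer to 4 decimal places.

f(3.3) = -3.613000, f(3.6) = 6.056000
r2 = 3.600000 − 6.056000·(3.600000 − 3.300000) / (6.056000 − (-3.613000)) = 3.600000 − (1.816800)/(9.669000) = 3.412101
f(3.412101) = -0.217210
r3 = 3.412101 − (-0.217210)·(3.412101 − 3.600000) / (-0.217210 − 6.056000) = 3.412101 − (0.040814)/(-6.273210) = 3.418607
f(3.418607) = -0.012310
r4 = 3.418607 − (-0.012310)·(3.418607 − 3.412101) / (-0.012310 − (-0.217210)) = 3.418607 − (-0.000080)/(0.204900) = 3.418997

3.4121, 3.4186, 3.4190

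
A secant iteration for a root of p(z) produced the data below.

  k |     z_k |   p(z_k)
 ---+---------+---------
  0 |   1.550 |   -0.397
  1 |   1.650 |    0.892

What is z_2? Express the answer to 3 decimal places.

1.581

z_2 = 1.650 − 0.892·(1.650 − 1.550) / (0.892 − (-0.397))
   = 1.650 − (0.08920)/(1.28900) = 1.58080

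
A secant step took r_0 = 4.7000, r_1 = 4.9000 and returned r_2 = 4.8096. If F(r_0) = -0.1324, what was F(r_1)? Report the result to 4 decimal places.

The secant line through (4.7000, -0.1324) and (4.9000, F(r_1)) crosses zero at r_2 = 4.8096.
So (4.7000, -0.1324), (4.9000, F(r_1)), (4.8096, 0) are collinear:
F(r_1) = -0.1324 · (4.9000 − 4.8096) / (4.7000 − 4.8096) = -0.1324 · (0.090400)/(-0.109600) = 0.109206

0.1092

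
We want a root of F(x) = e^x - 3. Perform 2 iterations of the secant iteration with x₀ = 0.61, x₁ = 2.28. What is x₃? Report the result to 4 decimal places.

0.9790

F(0.61) = -1.159569, F(2.28) = 6.776680
x₂ = 2.280000 − 6.776680·(2.280000 − 0.610000) / (6.776680 − (-1.159569)) = 2.280000 − (11.317056)/(7.936249) = 0.854004
F(0.854004) = -0.650966
x₃ = 0.854004 − (-0.650966)·(0.854004 − 2.280000) / (-0.650966 − 6.776680) = 0.854004 − (0.928274)/(-7.427646) = 0.978980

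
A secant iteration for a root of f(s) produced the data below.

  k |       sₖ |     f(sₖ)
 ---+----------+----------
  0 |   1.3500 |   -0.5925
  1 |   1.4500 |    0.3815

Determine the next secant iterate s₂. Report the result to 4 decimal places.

s₂ = 1.4500 − 0.3815·(1.4500 − 1.3500) / (0.3815 − (-0.5925))
   = 1.4500 − (0.038150)/(0.974000) = 1.410832

1.4108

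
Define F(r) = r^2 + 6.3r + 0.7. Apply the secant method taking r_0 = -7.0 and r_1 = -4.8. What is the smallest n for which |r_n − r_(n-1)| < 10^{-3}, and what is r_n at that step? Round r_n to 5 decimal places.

F(-7.0) = 5.6000000, F(-4.8) = -6.5000000
r_2 = -4.8000000 − (-6.5000000)·(2.2000000)/(-12.1000000) = -5.9818182;  |Δ| = 1.1818182
F(-5.9818182) = -1.2033058
r_3 = -5.9818182 − (-1.2033058)·(-1.1818182)/(5.2966942) = -6.2503043;  |Δ| = 0.2684861
F(-6.2503043) = 0.3893865
r_4 = -6.2503043 − 0.3893865·(-0.2684861)/(1.5926923) = -6.1846639;  |Δ| = 0.0656403
F(-6.1846639) = -0.0133149
r_5 = -6.1846639 − (-0.0133149)·(0.0656403)/(-0.4027014) = -6.1868342;  |Δ| = 0.0021703
F(-6.1868342) = -0.0001378
r_6 = -6.1868342 − (-0.0001378)·(-0.0021703)/(0.0131771) = -6.1868569;  |Δ| = 0.0000227
|r_6 − r_5| = 0.0000227 < 10^{-3}

n = 6, r_n = -6.18686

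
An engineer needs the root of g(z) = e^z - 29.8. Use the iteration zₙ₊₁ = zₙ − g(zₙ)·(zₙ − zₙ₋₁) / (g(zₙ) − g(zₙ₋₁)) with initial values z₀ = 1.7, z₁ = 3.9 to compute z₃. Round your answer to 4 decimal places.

3.2771

g(1.7) = -24.326053, g(3.9) = 19.602449
z₂ = 3.900000 − 19.602449·(3.900000 − 1.700000) / (19.602449 − (-24.326053)) = 3.900000 − (43.125388)/(43.928502) = 2.918282
g(2.918282) = -11.290534
z₃ = 2.918282 − (-11.290534)·(2.918282 − 3.900000) / (-11.290534 − 19.602449) = 2.918282 − (11.084117)/(-30.892983) = 3.277073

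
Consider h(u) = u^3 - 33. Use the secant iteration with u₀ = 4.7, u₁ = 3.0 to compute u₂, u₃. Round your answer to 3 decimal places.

h(4.7) = 70.82300, h(3.0) = -6.00000
u₂ = 3.00000 − (-6.00000)·(3.00000 − 4.70000) / (-6.00000 − 70.82300) = 3.00000 − (10.20000)/(-76.82300) = 3.13277
h(3.13277) = -2.25414
u₃ = 3.13277 − (-2.25414)·(3.13277 − 3.00000) / (-2.25414 − (-6.00000)) = 3.13277 − (-0.29929)/(3.74586) = 3.21267

3.133, 3.213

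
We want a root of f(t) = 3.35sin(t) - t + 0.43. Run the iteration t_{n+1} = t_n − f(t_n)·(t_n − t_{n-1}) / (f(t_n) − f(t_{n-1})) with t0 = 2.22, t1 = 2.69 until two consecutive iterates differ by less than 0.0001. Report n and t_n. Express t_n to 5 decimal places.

f(2.22) = 0.8784943, f(2.69) = -0.7980631
t2 = 2.6900000 − (-0.7980631)·(0.4700000)/(-1.6765574) = 2.4662739;  |Δ| = 0.2237261
f(2.4662739) = 0.0579657
t3 = 2.4662739 − 0.0579657·(-0.2237261)/(0.8560287) = 2.4814234;  |Δ| = 0.0151495
f(2.4814234) = 0.0029658
t4 = 2.4814234 − 0.0029658·(0.0151495)/(-0.0549998) = 2.4822404;  |Δ| = 0.0008169
f(2.4822404) = -0.0000135
t5 = 2.4822404 − (-0.0000135)·(0.0008169)/(-0.0029793) = 2.4822367;  |Δ| = 0.0000037
|t5 − t4| = 0.0000037 < 0.0001

n = 5, t_n = 2.48224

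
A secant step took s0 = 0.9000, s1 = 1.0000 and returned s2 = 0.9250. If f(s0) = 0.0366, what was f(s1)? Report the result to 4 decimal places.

The secant line through (0.9000, 0.0366) and (1.0000, f(s1)) crosses zero at s2 = 0.9250.
So (0.9000, 0.0366), (1.0000, f(s1)), (0.9250, 0) are collinear:
f(s1) = 0.0366 · (1.0000 − 0.9250) / (0.9000 − 0.9250) = 0.0366 · (0.075000)/(-0.025000) = -0.109800

-0.1098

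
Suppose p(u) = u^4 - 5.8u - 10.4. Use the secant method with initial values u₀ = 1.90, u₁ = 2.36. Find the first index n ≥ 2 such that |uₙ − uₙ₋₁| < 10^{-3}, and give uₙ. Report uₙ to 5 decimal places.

p(1.90) = -8.3879000, p(2.36) = 6.9324442
u₂ = 2.3600000 − 6.9324442·(0.4600000)/(15.3203442) = 2.1518503;  |Δ| = 0.2081497
p(2.1518503) = -1.4395730
u₃ = 2.1518503 − (-1.4395730)·(-0.2081497)/(-8.3720171) = 2.1876418;  |Δ| = 0.0357914
p(2.1876418) = -0.1846645
u₄ = 2.1876418 − (-0.1846645)·(0.0357914)/(1.2549084) = 2.1929086;  |Δ| = 0.0052668
p(2.1929086) = 0.0061520
u₅ = 2.1929086 − 0.0061520·(0.0052668)/(0.1908165) = 2.1927388;  |Δ| = 0.0001698
|u₅ − u₄| = 0.0001698 < 10^{-3}

n = 5, uₙ = 2.19274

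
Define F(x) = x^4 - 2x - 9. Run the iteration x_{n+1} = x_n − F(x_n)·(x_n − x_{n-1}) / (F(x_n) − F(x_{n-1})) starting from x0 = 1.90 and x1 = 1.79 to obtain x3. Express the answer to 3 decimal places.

F(1.90) = 0.23210, F(1.79) = -2.31374
x2 = 1.79000 − (-2.31374)·(1.79000 − 1.90000) / (-2.31374 − 0.23210) = 1.79000 − (0.25451)/(-2.54584) = 1.88997
F(1.88997) = -0.02081
x3 = 1.88997 − (-0.02081)·(1.88997 − 1.79000) / (-0.02081 − (-2.31374)) = 1.88997 − (-0.00208)/(2.29293) = 1.89088

1.891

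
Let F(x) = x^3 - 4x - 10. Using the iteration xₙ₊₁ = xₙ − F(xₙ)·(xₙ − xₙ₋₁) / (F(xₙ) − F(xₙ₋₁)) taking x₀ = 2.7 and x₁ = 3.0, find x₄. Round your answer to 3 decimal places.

2.761

F(2.7) = -1.11700, F(3.0) = 5.00000
x₂ = 3.00000 − 5.00000·(3.00000 − 2.70000) / (5.00000 − (-1.11700)) = 3.00000 − (1.50000)/(6.11700) = 2.75478
F(2.75478) = -0.11358
x₃ = 2.75478 − (-0.11358)·(2.75478 − 3.00000) / (-0.11358 − 5.00000) = 2.75478 − (0.02785)/(-5.11358) = 2.76023
F(2.76023) = -0.01112
x₄ = 2.76023 − (-0.01112)·(2.76023 − 2.75478) / (-0.01112 − (-0.11358)) = 2.76023 − (-0.00006)/(0.10246) = 2.76082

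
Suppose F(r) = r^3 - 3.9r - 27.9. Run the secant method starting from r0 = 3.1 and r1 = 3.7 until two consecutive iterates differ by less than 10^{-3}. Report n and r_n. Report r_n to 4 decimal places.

n = 5, r_n = 3.4591

F(3.1) = -10.199000, F(3.7) = 8.323000
r2 = 3.700000 − 8.323000·(0.600000)/(18.522000) = 3.430385;  |Δ| = 0.269615
F(3.430385) = -0.911289
r3 = 3.430385 − (-0.911289)·(-0.269615)/(-9.234289) = 3.456992;  |Δ| = 0.026607
F(3.456992) = -0.068455
r4 = 3.456992 − (-0.068455)·(0.026607)/(0.842834) = 3.459154;  |Δ| = 0.002161
F(3.459154) = 0.000643
r5 = 3.459154 − 0.000643·(0.002161)/(0.069098) = 3.459133;  |Δ| = 0.000020
|r5 − r4| = 0.000020 < 10^{-3}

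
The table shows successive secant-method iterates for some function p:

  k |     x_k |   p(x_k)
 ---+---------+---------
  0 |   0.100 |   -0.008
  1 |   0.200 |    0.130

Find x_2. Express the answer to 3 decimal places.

x_2 = 0.200 − 0.130·(0.200 − 0.100) / (0.130 − (-0.008))
   = 0.200 − (0.01300)/(0.13800) = 0.10580

0.106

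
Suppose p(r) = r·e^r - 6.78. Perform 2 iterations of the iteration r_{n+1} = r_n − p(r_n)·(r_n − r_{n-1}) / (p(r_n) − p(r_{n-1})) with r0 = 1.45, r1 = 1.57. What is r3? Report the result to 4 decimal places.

p(1.45) = -0.598484, p(1.57) = 0.766438
r2 = 1.570000 − 0.766438·(1.570000 − 1.450000) / (0.766438 − (-0.598484)) = 1.570000 − (0.091973)/(1.364922) = 1.502617
p(1.502617) = -0.028091
r3 = 1.502617 − (-0.028091)·(1.502617 − 1.570000) / (-0.028091 − 0.766438) = 1.502617 − (0.001893)/(-0.794529) = 1.504999

1.5050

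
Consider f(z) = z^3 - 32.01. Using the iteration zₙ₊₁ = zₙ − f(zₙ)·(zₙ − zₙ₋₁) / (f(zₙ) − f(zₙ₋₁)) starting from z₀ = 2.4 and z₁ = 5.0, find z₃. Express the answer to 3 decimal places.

3.026

f(2.4) = -18.18600, f(5.0) = 92.99000
z₂ = 5.00000 − 92.99000·(5.00000 − 2.40000) / (92.99000 − (-18.18600)) = 5.00000 − (241.77400)/(111.17600) = 2.82530
f(2.82530) = -9.45745
z₃ = 2.82530 − (-9.45745)·(2.82530 − 5.00000) / (-9.45745 − 92.99000) = 2.82530 − (20.56709)/(-102.44745) = 3.02606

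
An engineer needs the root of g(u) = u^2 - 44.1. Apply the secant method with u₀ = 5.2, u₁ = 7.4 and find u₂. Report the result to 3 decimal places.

g(5.2) = -17.06000, g(7.4) = 10.66000
u₂ = 7.40000 − 10.66000·(7.40000 − 5.20000) / (10.66000 − (-17.06000)) = 7.40000 − (23.45200)/(27.72000) = 6.55397

6.554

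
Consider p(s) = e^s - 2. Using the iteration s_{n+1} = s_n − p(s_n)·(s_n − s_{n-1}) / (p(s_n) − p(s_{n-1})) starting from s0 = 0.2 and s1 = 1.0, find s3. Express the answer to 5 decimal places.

p(0.2) = -0.7785972, p(1.0) = 0.7182818
s2 = 1.0000000 − 0.7182818·(1.0000000 − 0.2000000) / (0.7182818 − (-0.7785972)) = 1.0000000 − (0.5746255)/(1.4968791) = 0.6161176
p(0.6161176) = -0.1482750
s3 = 0.6161176 − (-0.1482750)·(0.6161176 − 1.0000000) / (-0.1482750 − 0.7182818) = 0.6161176 − (0.0569202)/(-0.8665568) = 0.6818031

0.68180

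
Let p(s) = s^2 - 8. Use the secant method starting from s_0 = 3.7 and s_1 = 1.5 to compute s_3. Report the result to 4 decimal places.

2.9005

p(3.7) = 5.690000, p(1.5) = -5.750000
s_2 = 1.500000 − (-5.750000)·(1.500000 − 3.700000) / (-5.750000 − 5.690000) = 1.500000 − (12.650000)/(-11.440000) = 2.605769
p(2.605769) = -1.209967
s_3 = 2.605769 − (-1.209967)·(2.605769 − 1.500000) / (-1.209967 − (-5.750000)) = 2.605769 − (-1.337944)/(4.540033) = 2.900468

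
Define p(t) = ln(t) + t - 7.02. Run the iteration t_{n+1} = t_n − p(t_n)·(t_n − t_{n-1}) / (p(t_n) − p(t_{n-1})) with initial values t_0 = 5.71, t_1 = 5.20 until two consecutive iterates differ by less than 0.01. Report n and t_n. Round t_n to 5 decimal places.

n = 3, t_n = 5.34402

p(5.71) = 0.4322190, p(5.20) = -0.1713414
t_2 = 5.2000000 − (-0.1713414)·(-0.5100000)/(-0.6035604) = 5.3447810;  |Δ| = 0.1447810
p(5.3447810) = 0.0009016
t_3 = 5.3447810 − 0.0009016·(0.1447810)/(0.1722430) = 5.3440232;  |Δ| = 0.0007579
|t_3 − t_2| = 0.0007579 < 0.01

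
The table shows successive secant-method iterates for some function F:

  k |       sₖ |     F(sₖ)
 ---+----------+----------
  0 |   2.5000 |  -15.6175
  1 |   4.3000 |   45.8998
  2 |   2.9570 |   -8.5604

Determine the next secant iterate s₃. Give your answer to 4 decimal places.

s₃ = 2.9570 − (-8.5604)·(2.9570 − 4.3000) / (-8.5604 − 45.8998)
   = 2.9570 − (11.496617)/(-54.460200) = 3.168101

3.1681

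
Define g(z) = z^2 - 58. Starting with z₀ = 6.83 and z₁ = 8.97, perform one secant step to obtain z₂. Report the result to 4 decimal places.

7.5484

g(6.83) = -11.351100, g(8.97) = 22.460900
z₂ = 8.970000 − 22.460900·(8.970000 − 6.830000) / (22.460900 − (-11.351100)) = 8.970000 − (48.066326)/(33.812000) = 7.548424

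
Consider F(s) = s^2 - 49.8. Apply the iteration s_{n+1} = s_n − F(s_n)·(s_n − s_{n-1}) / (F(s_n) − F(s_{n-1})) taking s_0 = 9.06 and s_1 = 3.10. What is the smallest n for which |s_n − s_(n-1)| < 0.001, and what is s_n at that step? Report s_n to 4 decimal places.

F(9.06) = 32.283600, F(3.10) = -40.190000
s_2 = 3.100000 − (-40.190000)·(-5.960000)/(-72.473600) = 6.405099;  |Δ| = 3.305099
F(6.405099) = -8.774711
s_3 = 6.405099 − (-8.774711)·(3.305099)/(31.415289) = 7.328257;  |Δ| = 0.923158
F(7.328257) = 3.903351
s_4 = 7.328257 − 3.903351·(0.923158)/(12.678061) = 7.044033;  |Δ| = 0.284224
F(7.044033) = -0.181600
s_5 = 7.044033 − (-0.181600)·(-0.284224)/(-4.084951) = 7.056668;  |Δ| = 0.012635
F(7.056668) = -0.003432
s_6 = 7.056668 − (-0.003432)·(0.012635)/(0.178169) = 7.056912;  |Δ| = 0.000243
|s_6 − s_5| = 0.000243 < 0.001

n = 6, s_n = 7.0569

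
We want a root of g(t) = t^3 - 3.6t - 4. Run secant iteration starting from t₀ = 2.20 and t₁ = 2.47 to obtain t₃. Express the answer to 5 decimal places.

g(2.20) = -1.2720000, g(2.47) = 2.1772230
t₂ = 2.4700000 − 2.1772230·(2.4700000 − 2.2000000) / (2.1772230 − (-1.2720000)) = 2.4700000 − (0.5878502)/(3.4492230) = 2.2995703
g(2.2995703) = -0.1182717
t₃ = 2.2995703 − (-0.1182717)·(2.2995703 − 2.4700000) / (-0.1182717 − 2.1772230) = 2.2995703 − (0.0201570)/(-2.2954947) = 2.3083514

2.30835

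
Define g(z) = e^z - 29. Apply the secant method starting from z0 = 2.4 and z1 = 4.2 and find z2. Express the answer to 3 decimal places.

2.981

g(2.4) = -17.97682, g(4.2) = 37.68633
z2 = 4.20000 − 37.68633·(4.20000 − 2.40000) / (37.68633 − (-17.97682)) = 4.20000 − (67.83540)/(55.66315) = 2.98132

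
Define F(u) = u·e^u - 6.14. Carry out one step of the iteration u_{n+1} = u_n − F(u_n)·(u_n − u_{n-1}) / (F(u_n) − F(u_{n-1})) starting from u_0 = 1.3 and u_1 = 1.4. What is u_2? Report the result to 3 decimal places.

1.451

F(1.3) = -1.36991, F(1.4) = -0.46272
u_2 = 1.40000 − (-0.46272)·(1.40000 − 1.30000) / (-0.46272 − (-1.36991)) = 1.40000 − (-0.04627)/(0.90719) = 1.45101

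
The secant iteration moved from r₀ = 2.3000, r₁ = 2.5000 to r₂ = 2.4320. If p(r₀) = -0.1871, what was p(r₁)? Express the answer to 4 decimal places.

The secant line through (2.3000, -0.1871) and (2.5000, p(r₁)) crosses zero at r₂ = 2.4320.
So (2.3000, -0.1871), (2.5000, p(r₁)), (2.4320, 0) are collinear:
p(r₁) = -0.1871 · (2.5000 − 2.4320) / (2.3000 − 2.4320) = -0.1871 · (0.068000)/(-0.132000) = 0.096385

0.0964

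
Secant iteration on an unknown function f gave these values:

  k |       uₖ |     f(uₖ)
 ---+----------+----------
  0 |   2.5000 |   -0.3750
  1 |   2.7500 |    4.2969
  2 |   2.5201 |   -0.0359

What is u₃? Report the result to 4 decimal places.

u₃ = 2.5201 − (-0.0359)·(2.5201 − 2.7500) / (-0.0359 − 4.2969)
   = 2.5201 − (0.008253)/(-4.332800) = 2.522005

2.5220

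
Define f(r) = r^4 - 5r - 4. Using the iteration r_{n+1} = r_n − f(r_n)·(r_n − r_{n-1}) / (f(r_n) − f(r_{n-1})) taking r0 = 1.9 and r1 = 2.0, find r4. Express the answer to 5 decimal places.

1.92045

f(1.9) = -0.4679000, f(2.0) = 2.0000000
r2 = 2.0000000 − 2.0000000·(2.0000000 − 1.9000000) / (2.0000000 − (-0.4679000)) = 2.0000000 − (0.2000000)/(2.4679000) = 1.9189594
f(1.9189594) = -0.0346882
r3 = 1.9189594 − (-0.0346882)·(1.9189594 − 2.0000000) / (-0.0346882 − 2.0000000) = 1.9189594 − (0.0028112)/(-2.0346882) = 1.9203411
f(1.9203411) = -0.0025020
r4 = 1.9203411 − (-0.0025020)·(1.9203411 − 1.9189594) / (-0.0025020 − (-0.0346882)) = 1.9203411 − (-0.0000035)/(0.0321862) = 1.9204485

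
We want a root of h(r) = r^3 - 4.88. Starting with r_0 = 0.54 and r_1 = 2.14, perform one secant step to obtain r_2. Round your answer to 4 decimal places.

1.3236

h(0.54) = -4.722536, h(2.14) = 4.920344
r_2 = 2.140000 − 4.920344·(2.140000 − 0.540000) / (4.920344 − (-4.722536)) = 2.140000 − (7.872550)/(9.642880) = 1.323589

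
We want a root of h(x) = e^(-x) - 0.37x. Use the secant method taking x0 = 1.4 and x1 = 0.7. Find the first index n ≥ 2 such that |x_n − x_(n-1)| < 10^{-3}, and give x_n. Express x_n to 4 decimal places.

n = 5, x_n = 0.9971

h(1.4) = -0.271403, h(0.7) = 0.237585
x2 = 0.700000 − 0.237585·(-0.700000)/(0.508988) = 1.026746;  |Δ| = 0.326746
h(1.026746) = -0.021725
x3 = 1.026746 − (-0.021725)·(0.326746)/(-0.259310) = 0.999371;  |Δ| = 0.027375
h(0.999371) = -0.001656
x4 = 0.999371 − (-0.001656)·(-0.027375)/(0.020069) = 0.997112;  |Δ| = 0.002259
h(0.997112) = 0.000012
x5 = 0.997112 − 0.000012·(-0.002259)/(0.001668) = 0.997128;  |Δ| = 0.000017
|x5 − x4| = 0.000017 < 10^{-3}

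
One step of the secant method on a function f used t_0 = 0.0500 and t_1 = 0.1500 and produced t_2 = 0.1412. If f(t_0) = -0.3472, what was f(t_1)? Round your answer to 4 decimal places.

The secant line through (0.0500, -0.3472) and (0.1500, f(t_1)) crosses zero at t_2 = 0.1412.
So (0.0500, -0.3472), (0.1500, f(t_1)), (0.1412, 0) are collinear:
f(t_1) = -0.3472 · (0.1500 − 0.1412) / (0.0500 − 0.1412) = -0.3472 · (0.008800)/(-0.091200) = 0.033502

0.0335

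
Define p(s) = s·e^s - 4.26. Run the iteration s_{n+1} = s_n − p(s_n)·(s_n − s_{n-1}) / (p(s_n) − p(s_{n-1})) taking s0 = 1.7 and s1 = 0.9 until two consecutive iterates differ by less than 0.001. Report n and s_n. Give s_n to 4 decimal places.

p(1.7) = 5.045711, p(0.9) = -2.046357
s2 = 0.900000 − (-2.046357)·(-0.800000)/(-7.092068) = 1.130833;  |Δ| = 0.230833
p(1.130833) = -0.756410
s3 = 1.130833 − (-0.756410)·(0.230833)/(1.289947) = 1.266191;  |Δ| = 0.135358
p(1.266191) = 0.231581
s4 = 1.266191 − 0.231581·(0.135358)/(0.987991) = 1.234464;  |Δ| = 0.031727
p(1.234464) = -0.017720
s5 = 1.234464 − (-0.017720)·(-0.031727)/(-0.249301) = 1.236719;  |Δ| = 0.002255
p(1.236719) = -0.000375
s6 = 1.236719 − (-0.000375)·(0.002255)/(0.017345) = 1.236768;  |Δ| = 0.000049
|s6 − s5| = 0.000049 < 0.001

n = 6, s_n = 1.2368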